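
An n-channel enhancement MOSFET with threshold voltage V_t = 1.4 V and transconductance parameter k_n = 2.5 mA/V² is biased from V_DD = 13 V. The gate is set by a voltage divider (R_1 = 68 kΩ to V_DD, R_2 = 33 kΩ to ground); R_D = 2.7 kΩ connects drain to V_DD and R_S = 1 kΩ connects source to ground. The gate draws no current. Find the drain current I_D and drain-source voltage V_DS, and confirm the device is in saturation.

I_D ≈ 1.7 mA, V_DS ≈ 6.8 V

V_G = V_DD·R_2/(R_1+R_2) = 13×33/101 = 4.25 V.
Assume saturation: I_D = (k_n/2)(V_GS − V_t)² with V_GS = V_G − I_D·R_S = 4.25 − 1·I_D.
Substituting gives 1.25·I_D² − 8.12·I_D + 10.1 = 0, with roots I_D = 1.69 or 4.81 mA.
The root I_D = 4.81 mA gives V_GS = -0.561 V ≤ V_t, so take I_D = 1.69 mA.
Then V_GS = 2.56 V and V_DS = V_DD − I_D(R_D+R_S) = 13 − 1.69×3.7 = 6.76 V.
Saturation requires V_DS ≥ V_GS − V_t = 1.16 V; 6.76 ≥ 1.16 ✓.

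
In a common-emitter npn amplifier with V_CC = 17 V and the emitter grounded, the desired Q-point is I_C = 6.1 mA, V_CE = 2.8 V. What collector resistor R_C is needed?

R_C ≈ 2.3 kΩ

Collector loop: V_CC = I_C·R_C + V_CE.
R_C = (V_CC − V_CE)/I_C = (17 − 2.8)/6.1 = 2.33 kΩ.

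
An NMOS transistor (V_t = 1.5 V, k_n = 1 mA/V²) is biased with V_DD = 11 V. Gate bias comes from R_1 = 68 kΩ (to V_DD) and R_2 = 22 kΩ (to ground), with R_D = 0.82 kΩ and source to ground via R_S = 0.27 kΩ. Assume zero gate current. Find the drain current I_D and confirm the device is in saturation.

I_D ≈ 0.54 mA

V_G = V_DD·R_2/(R_1+R_2) = 11×22/90 = 2.69 V.
Assume saturation: I_D = (k_n/2)(V_GS − V_t)² with V_GS = V_G − I_D·R_S = 2.69 − 0.27·I_D.
Substituting gives 0.0365·I_D² − 1.32·I_D + 0.707 = 0, with roots I_D = 0.543 or 35.7 mA.
The root I_D = 35.7 mA gives V_GS = -6.95 V ≤ V_t, so take I_D = 0.543 mA.
Then V_GS = 2.54 V and V_DS = V_DD − I_D(R_D+R_S) = 11 − 0.543×1.09 = 10.4 V.
Saturation requires V_DS ≥ V_GS − V_t = 1.04 V; 10.4 ≥ 1.04 ✓.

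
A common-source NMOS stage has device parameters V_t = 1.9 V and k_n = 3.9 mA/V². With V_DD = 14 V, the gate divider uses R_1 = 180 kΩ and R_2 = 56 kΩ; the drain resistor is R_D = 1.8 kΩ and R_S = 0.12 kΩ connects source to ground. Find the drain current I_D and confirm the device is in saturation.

I_D ≈ 2.5 mA

V_G = V_DD·R_2/(R_1+R_2) = 14×56/236 = 3.32 V.
Assume saturation: I_D = (k_n/2)(V_GS − V_t)² with V_GS = V_G − I_D·R_S = 3.32 − 0.12·I_D.
Substituting gives 0.0281·I_D² − 1.67·I_D + 3.94 = 0, with roots I_D = 2.47 or 56.8 mA.
The root I_D = 56.8 mA gives V_GS = -3.5 V ≤ V_t, so take I_D = 2.47 mA.
Then V_GS = 3.03 V and V_DS = V_DD − I_D(R_D+R_S) = 14 − 2.47×1.92 = 9.26 V.
Saturation requires V_DS ≥ V_GS − V_t = 1.13 V; 9.26 ≥ 1.13 ✓.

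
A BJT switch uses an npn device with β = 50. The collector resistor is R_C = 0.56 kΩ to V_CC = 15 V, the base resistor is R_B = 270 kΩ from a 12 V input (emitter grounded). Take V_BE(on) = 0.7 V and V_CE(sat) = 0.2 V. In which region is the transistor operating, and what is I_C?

Assume active. Base-emitter loop: I_B = (V_BB − V_BE)/R_B = (12 − 0.7)/270 = 0.0419 mA.
I_C = β·I_B = 50×0.0419 = 2.09 mA.
V_CE = V_CC − I_C·R_C = 15 − 2.09×0.56 = 13.8 V > V_CE(sat), so the active-region assumption holds.

active; I_C ≈ 2.1 mA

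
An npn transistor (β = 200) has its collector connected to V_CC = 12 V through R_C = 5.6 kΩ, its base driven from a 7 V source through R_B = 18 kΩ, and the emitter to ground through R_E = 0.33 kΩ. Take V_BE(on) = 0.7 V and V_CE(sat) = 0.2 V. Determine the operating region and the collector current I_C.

Assume active: I_B = (7 − 0.7)/(18 + 201×0.33) = 0.0747 mA, I_C = β·I_B = 14.9 mA.
Then V_CE = 12 − 14.9×5.6 − 15×0.33 = -76.6 V < 0.2 V — the active assumption fails.
Re-solve with V_CE = 0.2 V. KCL at the emitter: V_E/R_E = (V_BB−0.7−V_E)/R_B + (V_CC−0.2−V_E)/R_C, giving V_E = 0.753 V.
I_C = (V_CC − 0.2 − V_E)/R_C = (11.8 − 0.753)/5.6 = 1.97 mA.
Check: I_B = (6.3 − 0.753)/18 = 0.308 mA, and β·I_B = 61.6 mA > I_C, confirming saturation.

saturation; I_C ≈ 2 mA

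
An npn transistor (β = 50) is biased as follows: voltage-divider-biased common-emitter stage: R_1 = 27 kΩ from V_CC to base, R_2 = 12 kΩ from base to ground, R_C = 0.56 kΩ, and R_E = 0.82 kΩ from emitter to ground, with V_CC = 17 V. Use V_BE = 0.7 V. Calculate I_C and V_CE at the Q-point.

I_C ≈ 4.5 mA, V_CE ≈ 11 V

Thevenize the base divider: V_Th = V_CC·R_2/(R_1+R_2) = 17×12/39 = 5.23 V, R_Th = R_1‖R_2 = 8.31 kΩ.
Base-emitter loop: V_Th = I_B·R_Th + V_BE + (β+1)I_B·R_E, so I_B = (5.23 − 0.7) / (8.31 + 51×0.82) = 0.0904 mA.
I_C = β·I_B = 50×0.0904 = 4.52 mA, and I_E = (β+1)I_B = 4.61 mA.
V_CE = V_CC − I_C·R_C − I_E·R_E = 17 − 4.52×0.56 − 4.61×0.82 = 10.7 V.
V_CE = 10.7 V > 0.2 V confirms active-region operation.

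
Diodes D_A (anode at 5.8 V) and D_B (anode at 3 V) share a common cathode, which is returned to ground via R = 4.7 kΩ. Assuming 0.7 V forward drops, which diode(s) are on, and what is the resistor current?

Only D_A conducts; I_R ≈ 1.1 mA

Assume both conduct. Then node N would need to be at both 5.8−0.7 = 5.1 V and 3−0.7 = 2.3 V, which is impossible.
Assume only D_A conducts: V_N = 5.8 − 0.7 = 5.1 V, so I_R = 5.1/4.7 = 1.09 mA.
Check D_B: its anode-to-cathode voltage is 3 − 5.1 = -2.1 V < 0.7 V, so it is off. The assumption is consistent.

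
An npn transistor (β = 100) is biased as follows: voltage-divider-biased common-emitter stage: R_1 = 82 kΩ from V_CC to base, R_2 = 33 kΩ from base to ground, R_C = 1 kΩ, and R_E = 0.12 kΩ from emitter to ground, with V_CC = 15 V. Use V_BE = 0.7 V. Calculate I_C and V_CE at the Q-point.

Thevenize the base divider: V_Th = V_CC·R_2/(R_1+R_2) = 15×33/115 = 4.3 V, R_Th = R_1‖R_2 = 23.5 kΩ.
Base-emitter loop: V_Th = I_B·R_Th + V_BE + (β+1)I_B·R_E, so I_B = (4.3 − 0.7) / (23.5 + 101×0.12) = 0.101 mA.
I_C = β·I_B = 100×0.101 = 10.1 mA, and I_E = (β+1)I_B = 10.2 mA.
V_CE = V_CC − I_C·R_C − I_E·R_E = 15 − 10.1×1 − 10.2×0.12 = 3.66 V.
V_CE = 3.66 V > 0.2 V confirms active-region operation.

I_C ≈ 10 mA, V_CE ≈ 3.7 V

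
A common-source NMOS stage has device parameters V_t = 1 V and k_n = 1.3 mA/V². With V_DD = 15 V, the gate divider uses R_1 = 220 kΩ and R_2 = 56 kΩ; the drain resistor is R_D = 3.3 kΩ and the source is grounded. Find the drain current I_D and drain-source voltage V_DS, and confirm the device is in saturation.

I_D ≈ 2.7 mA, V_DS ≈ 6 V

V_G = V_DD·R_2/(R_1+R_2) = 15×56/276 = 3.04 V. With the source grounded, V_GS = V_G = 3.04 V.
Assume saturation: I_D = (k_n/2)(V_GS − V_t)² = (1.3/2)×(3.04 − 1)² = 0.65×2.04² = 2.71 mA.
V_DS = V_DD − I_D·R_D = 15 − 2.71×3.3 = 6.04 V.
Saturation requires V_DS ≥ V_GS − V_t = 2.04 V; 6.04 ≥ 2.04 ✓.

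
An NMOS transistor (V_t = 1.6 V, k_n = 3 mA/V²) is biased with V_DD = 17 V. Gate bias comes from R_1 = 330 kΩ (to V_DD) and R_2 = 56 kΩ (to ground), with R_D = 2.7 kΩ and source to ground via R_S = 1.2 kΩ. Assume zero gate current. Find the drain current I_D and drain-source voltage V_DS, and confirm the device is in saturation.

I_D ≈ 0.33 mA, V_DS ≈ 16 V

V_G = V_DD·R_2/(R_1+R_2) = 17×56/386 = 2.47 V.
Assume saturation: I_D = (k_n/2)(V_GS − V_t)² with V_GS = V_G − I_D·R_S = 2.47 − 1.2·I_D.
Substituting gives 2.16·I_D² − 4.12·I_D + 1.13 = 0, with roots I_D = 0.331 or 1.58 mA.
The root I_D = 1.58 mA gives V_GS = 0.575 V ≤ V_t, so take I_D = 0.331 mA.
Then V_GS = 2.07 V and V_DS = V_DD − I_D(R_D+R_S) = 17 − 0.331×3.9 = 15.7 V.
Saturation requires V_DS ≥ V_GS − V_t = 0.47 V; 15.7 ≥ 0.47 ✓.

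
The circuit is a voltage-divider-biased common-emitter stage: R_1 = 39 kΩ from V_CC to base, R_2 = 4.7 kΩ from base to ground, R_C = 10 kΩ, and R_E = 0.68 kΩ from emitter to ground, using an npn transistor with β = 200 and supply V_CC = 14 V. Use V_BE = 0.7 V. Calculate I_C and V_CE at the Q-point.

I_C ≈ 1.1 mA, V_CE ≈ 1.8 V

Thevenize the base divider: V_Th = V_CC·R_2/(R_1+R_2) = 14×4.7/43.7 = 1.51 V, R_Th = R_1‖R_2 = 4.19 kΩ.
Base-emitter loop: V_Th = I_B·R_Th + V_BE + (β+1)I_B·R_E, so I_B = (1.51 − 0.7) / (4.19 + 201×0.68) = 0.00572 mA.
I_C = β·I_B = 200×0.00572 = 1.14 mA, and I_E = (β+1)I_B = 1.15 mA.
V_CE = V_CC − I_C·R_C − I_E·R_E = 14 − 1.14×10 − 1.15×0.68 = 1.78 V.
V_CE = 1.78 V > 0.2 V confirms active-region operation.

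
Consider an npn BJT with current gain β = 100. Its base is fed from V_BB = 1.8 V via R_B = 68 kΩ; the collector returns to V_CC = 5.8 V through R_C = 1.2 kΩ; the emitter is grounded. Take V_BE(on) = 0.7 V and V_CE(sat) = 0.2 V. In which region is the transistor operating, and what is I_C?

active; I_C ≈ 1.6 mA

Assume active. Base-emitter loop: I_B = (V_BB − V_BE)/R_B = (1.8 − 0.7)/68 = 0.0162 mA.
I_C = β·I_B = 100×0.0162 = 1.62 mA.
V_CE = V_CC − I_C·R_C = 5.8 − 1.62×1.2 = 3.86 V > V_CE(sat), so the active-region assumption holds.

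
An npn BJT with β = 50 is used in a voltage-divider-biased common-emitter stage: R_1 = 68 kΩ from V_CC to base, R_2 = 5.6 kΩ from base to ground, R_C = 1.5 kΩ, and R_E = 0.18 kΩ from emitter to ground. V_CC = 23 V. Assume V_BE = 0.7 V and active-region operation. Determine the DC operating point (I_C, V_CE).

I_C ≈ 3.7 mA, V_CE ≈ 17 V

Thevenize the base divider: V_Th = V_CC·R_2/(R_1+R_2) = 23×5.6/73.6 = 1.75 V, R_Th = R_1‖R_2 = 5.17 kΩ.
Base-emitter loop: V_Th = I_B·R_Th + V_BE + (β+1)I_B·R_E, so I_B = (1.75 − 0.7) / (5.17 + 51×0.18) = 0.0732 mA.
I_C = β·I_B = 50×0.0732 = 3.66 mA, and I_E = (β+1)I_B = 3.73 mA.
V_CE = V_CC − I_C·R_C − I_E·R_E = 23 − 3.66×1.5 − 3.73×0.18 = 16.8 V.
V_CE = 16.8 V > 0.2 V confirms active-region operation.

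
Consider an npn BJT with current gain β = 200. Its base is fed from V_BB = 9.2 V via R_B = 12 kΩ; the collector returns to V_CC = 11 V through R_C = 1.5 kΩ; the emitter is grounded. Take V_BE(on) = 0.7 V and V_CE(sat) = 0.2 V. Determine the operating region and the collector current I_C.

Assume active: I_B = (9.2 − 0.7)/12 = 0.708 mA, giving I_C = β·I_B = 142 mA.
But then V_CE = 11 − 142×1.5 = -202 V < V_CE(sat) = 0.2 V — impossible in the active region.
So the transistor is saturated. With V_CE = 0.2 V, I_C = (V_CC − 0.2)/R_C = 10.8/1.5 = 7.2 mA.
Check: β·I_B = 142 mA > I_C = 7.2 mA, confirming saturation.

saturation; I_C ≈ 7.2 mA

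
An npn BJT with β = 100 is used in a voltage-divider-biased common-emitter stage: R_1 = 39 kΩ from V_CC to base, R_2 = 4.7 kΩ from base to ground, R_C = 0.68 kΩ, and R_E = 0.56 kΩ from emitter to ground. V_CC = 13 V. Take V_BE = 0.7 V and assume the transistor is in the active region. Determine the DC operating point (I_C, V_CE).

I_C ≈ 1.1 mA, V_CE ≈ 12 V

Thevenize the base divider: V_Th = V_CC·R_2/(R_1+R_2) = 13×4.7/43.7 = 1.4 V, R_Th = R_1‖R_2 = 4.19 kΩ.
Base-emitter loop: V_Th = I_B·R_Th + V_BE + (β+1)I_B·R_E, so I_B = (1.4 − 0.7) / (4.19 + 101×0.56) = 0.0115 mA.
I_C = β·I_B = 100×0.0115 = 1.15 mA, and I_E = (β+1)I_B = 1.16 mA.
V_CE = V_CC − I_C·R_C − I_E·R_E = 13 − 1.15×0.68 − 1.16×0.56 = 11.6 V.
V_CE = 11.6 V > 0.2 V confirms active-region operation.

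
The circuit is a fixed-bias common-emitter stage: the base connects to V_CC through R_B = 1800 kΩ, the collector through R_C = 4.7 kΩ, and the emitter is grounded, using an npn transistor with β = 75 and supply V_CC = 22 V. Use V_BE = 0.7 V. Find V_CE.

V_CE ≈ 18 V

Base loop: V_CC = I_B·R_B + V_BE, so I_B = (22 − 0.7)/1800 kΩ = 0.0118 mA.
In the active region I_C = β·I_B = 75 × 0.0118 = 0.888 mA.
Collector loop: V_CE = V_CC − I_C·R_C = 22 − 0.888×4.7 = 17.8 V.
Since V_CE = 17.8 V > V_CE(sat) ≈ 0.2 V, the transistor is in the active region as assumed.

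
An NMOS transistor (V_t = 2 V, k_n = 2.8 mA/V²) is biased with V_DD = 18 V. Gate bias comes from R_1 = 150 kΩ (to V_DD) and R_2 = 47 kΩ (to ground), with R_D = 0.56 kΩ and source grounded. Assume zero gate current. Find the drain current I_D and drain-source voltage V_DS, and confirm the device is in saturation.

I_D ≈ 7.4 mA, V_DS ≈ 14 V

V_G = V_DD·R_2/(R_1+R_2) = 18×47/197 = 4.29 V. With the source grounded, V_GS = V_G = 4.29 V.
Assume saturation: I_D = (k_n/2)(V_GS − V_t)² = (2.8/2)×(4.29 − 2)² = 1.4×2.29² = 7.37 mA.
V_DS = V_DD − I_D·R_D = 18 − 7.37×0.56 = 13.9 V.
Saturation requires V_DS ≥ V_GS − V_t = 2.29 V; 13.9 ≥ 2.29 ✓.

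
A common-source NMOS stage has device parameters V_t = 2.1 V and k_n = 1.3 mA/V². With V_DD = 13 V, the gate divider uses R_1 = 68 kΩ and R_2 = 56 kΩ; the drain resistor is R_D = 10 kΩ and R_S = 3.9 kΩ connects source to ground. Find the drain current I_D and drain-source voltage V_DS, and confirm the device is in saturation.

V_G = V_DD·R_2/(R_1+R_2) = 13×56/124 = 5.87 V.
Assume saturation: I_D = (k_n/2)(V_GS − V_t)² with V_GS = V_G − I_D·R_S = 5.87 − 3.9·I_D.
Substituting gives 9.89·I_D² − 20.1·I_D + 9.24 = 0, with roots I_D = 0.701 or 1.33 mA.
The root I_D = 1.33 mA gives V_GS = 0.667 V ≤ V_t, so take I_D = 0.701 mA.
Then V_GS = 3.14 V and V_DS = V_DD − I_D(R_D+R_S) = 13 − 0.701×13.9 = 3.26 V.
Saturation requires V_DS ≥ V_GS − V_t = 1.04 V; 3.26 ≥ 1.04 ✓.

I_D ≈ 0.7 mA, V_DS ≈ 3.3 V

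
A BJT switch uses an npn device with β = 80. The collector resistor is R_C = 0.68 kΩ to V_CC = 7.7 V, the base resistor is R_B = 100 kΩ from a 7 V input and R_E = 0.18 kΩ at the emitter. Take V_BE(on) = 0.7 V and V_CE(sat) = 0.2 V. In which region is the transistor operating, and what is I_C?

active; I_C ≈ 4.4 mA

Assume active. Base-emitter loop: I_B = (V_BB − V_BE)/(R_B + (β+1)R_E) = (7 − 0.7)/(100 + 81×0.18) = 0.055 mA.
I_C = β·I_B = 80×0.055 = 4.4 mA.
V_CE = V_CC − I_C·R_C − I_E·R_E = 7.7 − 4.4×0.68 − 4.45×0.18 = 3.91 V > V_CE(sat), so the active-region assumption holds.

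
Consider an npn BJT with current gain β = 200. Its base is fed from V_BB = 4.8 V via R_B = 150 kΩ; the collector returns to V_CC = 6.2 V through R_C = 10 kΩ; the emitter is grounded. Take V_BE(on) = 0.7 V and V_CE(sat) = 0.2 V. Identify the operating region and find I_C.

Assume active: I_B = (4.8 − 0.7)/150 = 0.0273 mA, giving I_C = β·I_B = 5.47 mA.
But then V_CE = 6.2 − 5.47×10 = -48.5 V < V_CE(sat) = 0.2 V — impossible in the active region.
So the transistor is saturated. With V_CE = 0.2 V, I_C = (V_CC − 0.2)/R_C = 6/10 = 0.6 mA.
Check: β·I_B = 5.47 mA > I_C = 0.6 mA, confirming saturation.

saturation; I_C ≈ 0.6 mA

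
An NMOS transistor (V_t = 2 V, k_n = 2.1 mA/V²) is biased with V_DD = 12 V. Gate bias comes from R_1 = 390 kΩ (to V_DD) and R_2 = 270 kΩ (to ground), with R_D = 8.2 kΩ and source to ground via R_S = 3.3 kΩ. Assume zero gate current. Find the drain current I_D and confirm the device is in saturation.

V_G = V_DD·R_2/(R_1+R_2) = 12×270/660 = 4.91 V.
Assume saturation: I_D = (k_n/2)(V_GS − V_t)² with V_GS = V_G − I_D·R_S = 4.91 − 3.3·I_D.
Substituting gives 11.4·I_D² − 21.2·I_D + 8.89 = 0, with roots I_D = 0.644 or 1.21 mA.
The root I_D = 1.21 mA gives V_GS = 0.928 V ≤ V_t, so take I_D = 0.644 mA.
Then V_GS = 2.78 V and V_DS = V_DD − I_D(R_D+R_S) = 12 − 0.644×11.5 = 4.59 V.
Saturation requires V_DS ≥ V_GS − V_t = 0.783 V; 4.59 ≥ 0.783 ✓.

I_D ≈ 0.64 mA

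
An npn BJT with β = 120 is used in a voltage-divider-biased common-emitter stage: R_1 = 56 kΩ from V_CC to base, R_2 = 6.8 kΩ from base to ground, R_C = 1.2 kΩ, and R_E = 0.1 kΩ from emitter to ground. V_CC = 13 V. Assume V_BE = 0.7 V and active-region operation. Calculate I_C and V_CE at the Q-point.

Thevenize the base divider: V_Th = V_CC·R_2/(R_1+R_2) = 13×6.8/62.8 = 1.41 V, R_Th = R_1‖R_2 = 6.06 kΩ.
Base-emitter loop: V_Th = I_B·R_Th + V_BE + (β+1)I_B·R_E, so I_B = (1.41 − 0.7) / (6.06 + 121×0.1) = 0.039 mA.
I_C = β·I_B = 120×0.039 = 4.68 mA, and I_E = (β+1)I_B = 4.71 mA.
V_CE = V_CC − I_C·R_C − I_E·R_E = 13 − 4.68×1.2 − 4.71×0.1 = 6.92 V.
V_CE = 6.92 V > 0.2 V confirms active-region operation.

I_C ≈ 4.7 mA, V_CE ≈ 6.9 V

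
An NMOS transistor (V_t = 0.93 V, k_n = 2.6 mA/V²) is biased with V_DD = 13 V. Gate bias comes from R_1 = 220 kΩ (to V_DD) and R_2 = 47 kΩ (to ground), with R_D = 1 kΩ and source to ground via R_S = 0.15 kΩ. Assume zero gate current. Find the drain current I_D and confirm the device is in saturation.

V_G = V_DD·R_2/(R_1+R_2) = 13×47/267 = 2.29 V.
Assume saturation: I_D = (k_n/2)(V_GS − V_t)² with V_GS = V_G − I_D·R_S = 2.29 − 0.15·I_D.
Substituting gives 0.0292·I_D² − 1.53·I_D + 2.4 = 0, with roots I_D = 1.62 or 50.7 mA.
The root I_D = 50.7 mA gives V_GS = -5.31 V ≤ V_t, so take I_D = 1.62 mA.
Then V_GS = 2.05 V and V_DS = V_DD − I_D(R_D+R_S) = 13 − 1.62×1.15 = 11.1 V.
Saturation requires V_DS ≥ V_GS − V_t = 1.12 V; 11.1 ≥ 1.12 ✓.

I_D ≈ 1.6 mA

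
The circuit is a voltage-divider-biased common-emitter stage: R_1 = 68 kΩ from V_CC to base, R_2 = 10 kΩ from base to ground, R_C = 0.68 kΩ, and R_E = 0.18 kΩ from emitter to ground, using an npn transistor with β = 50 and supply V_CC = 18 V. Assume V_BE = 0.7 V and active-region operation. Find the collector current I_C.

I_C ≈ 4.5 mA

Thevenize the base divider: V_Th = V_CC·R_2/(R_1+R_2) = 18×10/78 = 2.31 V, R_Th = R_1‖R_2 = 8.72 kΩ.
Base-emitter loop: V_Th = I_B·R_Th + V_BE + (β+1)I_B·R_E, so I_B = (2.31 − 0.7) / (8.72 + 51×0.18) = 0.0898 mA.
I_C = β·I_B = 50×0.0898 = 4.49 mA, and I_E = (β+1)I_B = 4.58 mA.
V_CE = V_CC − I_C·R_C − I_E·R_E = 18 − 4.49×0.68 − 4.58×0.18 = 14.1 V.
V_CE = 14.1 V > 0.2 V confirms active-region operation.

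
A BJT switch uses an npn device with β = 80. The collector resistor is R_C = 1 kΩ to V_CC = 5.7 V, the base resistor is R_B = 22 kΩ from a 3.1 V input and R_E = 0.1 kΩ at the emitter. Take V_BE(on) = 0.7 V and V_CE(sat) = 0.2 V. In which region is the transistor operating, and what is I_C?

saturation; I_C ≈ 5 mA

Assume active: I_B = (3.1 − 0.7)/(22 + 81×0.1) = 0.0797 mA, I_C = β·I_B = 6.38 mA.
Then V_CE = 5.7 − 6.38×1 − 6.46×0.1 = -1.32 V < 0.2 V — the active assumption fails.
Re-solve with V_CE = 0.2 V. KCL at the emitter: V_E/R_E = (V_BB−0.7−V_E)/R_B + (V_CC−0.2−V_E)/R_C, giving V_E = 0.508 V.
I_C = (V_CC − 0.2 − V_E)/R_C = (5.5 − 0.508)/1 = 4.99 mA.
Check: I_B = (2.4 − 0.508)/22 = 0.086 mA, and β·I_B = 6.88 mA > I_C, confirming saturation.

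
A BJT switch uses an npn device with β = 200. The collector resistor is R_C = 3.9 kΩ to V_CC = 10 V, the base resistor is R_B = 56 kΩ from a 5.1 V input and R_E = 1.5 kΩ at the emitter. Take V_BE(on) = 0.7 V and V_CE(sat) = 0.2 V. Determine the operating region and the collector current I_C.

saturation; I_C ≈ 1.8 mA

Assume active: I_B = (5.1 − 0.7)/(56 + 201×1.5) = 0.0123 mA, I_C = β·I_B = 2.46 mA.
Then V_CE = 10 − 2.46×3.9 − 2.47×1.5 = -3.31 V < 0.2 V — the active assumption fails.
Re-solve with V_CE = 0.2 V. KCL at the emitter: V_E/R_E = (V_BB−0.7−V_E)/R_B + (V_CC−0.2−V_E)/R_C, giving V_E = 2.75 V.
I_C = (V_CC − 0.2 − V_E)/R_C = (9.8 − 2.75)/3.9 = 1.81 mA.
Check: I_B = (4.4 − 2.75)/56 = 0.0294 mA, and β·I_B = 5.88 mA > I_C, confirming saturation.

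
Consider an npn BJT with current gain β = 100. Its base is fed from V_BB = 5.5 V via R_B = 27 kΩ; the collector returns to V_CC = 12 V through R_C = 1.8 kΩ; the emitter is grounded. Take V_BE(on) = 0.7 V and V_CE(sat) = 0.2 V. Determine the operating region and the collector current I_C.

saturation; I_C ≈ 6.6 mA

Assume active: I_B = (5.5 − 0.7)/27 = 0.178 mA, giving I_C = β·I_B = 17.8 mA.
But then V_CE = 12 − 17.8×1.8 = -20 V < V_CE(sat) = 0.2 V — impossible in the active region.
So the transistor is saturated. With V_CE = 0.2 V, I_C = (V_CC − 0.2)/R_C = 11.8/1.8 = 6.56 mA.
Check: β·I_B = 17.8 mA > I_C = 6.56 mA, confirming saturation.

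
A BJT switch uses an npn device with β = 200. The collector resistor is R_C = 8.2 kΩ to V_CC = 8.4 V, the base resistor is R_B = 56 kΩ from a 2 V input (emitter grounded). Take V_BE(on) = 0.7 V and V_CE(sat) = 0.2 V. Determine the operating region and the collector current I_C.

Assume active: I_B = (2 − 0.7)/56 = 0.0232 mA, giving I_C = β·I_B = 4.64 mA.
But then V_CE = 8.4 − 4.64×8.2 = -29.7 V < V_CE(sat) = 0.2 V — impossible in the active region.
So the transistor is saturated. With V_CE = 0.2 V, I_C = (V_CC − 0.2)/R_C = 8.2/8.2 = 1 mA.
Check: β·I_B = 4.64 mA > I_C = 1 mA, confirming saturation.

saturation; I_C ≈ 1 mA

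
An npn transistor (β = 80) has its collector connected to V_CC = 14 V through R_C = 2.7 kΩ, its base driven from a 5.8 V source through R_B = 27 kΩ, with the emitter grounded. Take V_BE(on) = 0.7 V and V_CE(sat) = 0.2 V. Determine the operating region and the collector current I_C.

Assume active: I_B = (5.8 − 0.7)/27 = 0.189 mA, giving I_C = β·I_B = 15.1 mA.
But then V_CE = 14 − 15.1×2.7 = -26.8 V < V_CE(sat) = 0.2 V — impossible in the active region.
So the transistor is saturated. With V_CE = 0.2 V, I_C = (V_CC − 0.2)/R_C = 13.8/2.7 = 5.11 mA.
Check: β·I_B = 15.1 mA > I_C = 5.11 mA, confirming saturation.

saturation; I_C ≈ 5.1 mA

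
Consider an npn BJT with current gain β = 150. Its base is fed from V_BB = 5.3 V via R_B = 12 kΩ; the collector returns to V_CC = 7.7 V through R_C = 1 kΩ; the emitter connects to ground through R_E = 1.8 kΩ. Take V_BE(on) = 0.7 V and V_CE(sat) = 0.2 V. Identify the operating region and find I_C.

Assume active. Base-emitter loop: I_B = (V_BB − V_BE)/(R_B + (β+1)R_E) = (5.3 − 0.7)/(12 + 151×1.8) = 0.0162 mA.
I_C = β·I_B = 150×0.0162 = 2.43 mA.
V_CE = V_CC − I_C·R_C − I_E·R_E = 7.7 − 2.43×1 − 2.45×1.8 = 0.863 V > V_CE(sat), so the active-region assumption holds.

active; I_C ≈ 2.4 mA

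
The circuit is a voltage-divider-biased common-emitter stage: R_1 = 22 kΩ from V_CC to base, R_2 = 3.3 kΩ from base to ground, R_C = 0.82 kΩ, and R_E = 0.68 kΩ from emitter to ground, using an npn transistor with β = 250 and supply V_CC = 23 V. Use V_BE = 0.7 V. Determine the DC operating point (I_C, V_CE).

I_C ≈ 3.3 mA, V_CE ≈ 18 V

Thevenize the base divider: V_Th = V_CC·R_2/(R_1+R_2) = 23×3.3/25.3 = 3 V, R_Th = R_1‖R_2 = 2.87 kΩ.
Base-emitter loop: V_Th = I_B·R_Th + V_BE + (β+1)I_B·R_E, so I_B = (3 − 0.7) / (2.87 + 251×0.68) = 0.0133 mA.
I_C = β·I_B = 250×0.0133 = 3.31 mA, and I_E = (β+1)I_B = 3.33 mA.
V_CE = V_CC − I_C·R_C − I_E·R_E = 23 − 3.31×0.82 − 3.33×0.68 = 18 V.
V_CE = 18 V > 0.2 V confirms active-region operation.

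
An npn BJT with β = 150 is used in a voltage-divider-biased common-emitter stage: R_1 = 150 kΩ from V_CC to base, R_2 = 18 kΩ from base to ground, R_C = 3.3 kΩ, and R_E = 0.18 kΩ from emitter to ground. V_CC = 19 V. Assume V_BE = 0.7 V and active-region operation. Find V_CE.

Thevenize the base divider: V_Th = V_CC·R_2/(R_1+R_2) = 19×18/168 = 2.04 V, R_Th = R_1‖R_2 = 16.1 kΩ.
Base-emitter loop: V_Th = I_B·R_Th + V_BE + (β+1)I_B·R_E, so I_B = (2.04 − 0.7) / (16.1 + 151×0.18) = 0.0309 mA.
I_C = β·I_B = 150×0.0309 = 4.63 mA, and I_E = (β+1)I_B = 4.66 mA.
V_CE = V_CC − I_C·R_C − I_E·R_E = 19 − 4.63×3.3 − 4.66×0.18 = 2.87 V.
V_CE = 2.87 V > 0.2 V confirms active-region operation.

V_CE ≈ 2.9 V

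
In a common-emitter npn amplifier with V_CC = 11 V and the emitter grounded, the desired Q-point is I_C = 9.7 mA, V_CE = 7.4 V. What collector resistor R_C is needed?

Collector loop: V_CC = I_C·R_C + V_CE.
R_C = (V_CC − V_CE)/I_C = (11 − 7.4)/9.7 = 0.371 kΩ.

R_C ≈ 0.37 kΩ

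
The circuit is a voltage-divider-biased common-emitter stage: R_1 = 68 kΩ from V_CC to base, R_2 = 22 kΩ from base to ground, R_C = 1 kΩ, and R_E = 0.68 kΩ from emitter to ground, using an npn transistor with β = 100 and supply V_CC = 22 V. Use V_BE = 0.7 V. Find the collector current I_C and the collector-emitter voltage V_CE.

Thevenize the base divider: V_Th = V_CC·R_2/(R_1+R_2) = 22×22/90 = 5.38 V, R_Th = R_1‖R_2 = 16.6 kΩ.
Base-emitter loop: V_Th = I_B·R_Th + V_BE + (β+1)I_B·R_E, so I_B = (5.38 − 0.7) / (16.6 + 101×0.68) = 0.0548 mA.
I_C = β·I_B = 100×0.0548 = 5.48 mA, and I_E = (β+1)I_B = 5.54 mA.
V_CE = V_CC − I_C·R_C − I_E·R_E = 22 − 5.48×1 − 5.54×0.68 = 12.7 V.
V_CE = 12.7 V > 0.2 V confirms active-region operation.

I_C ≈ 5.5 mA, V_CE ≈ 13 V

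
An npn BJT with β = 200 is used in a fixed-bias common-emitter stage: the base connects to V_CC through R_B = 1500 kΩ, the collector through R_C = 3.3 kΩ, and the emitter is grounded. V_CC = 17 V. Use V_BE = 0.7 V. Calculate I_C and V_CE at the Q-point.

I_C ≈ 2.2 mA, V_CE ≈ 9.8 V

Base loop: V_CC = I_B·R_B + V_BE, so I_B = (17 − 0.7)/1500 kΩ = 0.0109 mA.
In the active region I_C = β·I_B = 200 × 0.0109 = 2.17 mA.
Collector loop: V_CE = V_CC − I_C·R_C = 17 − 2.17×3.3 = 9.83 V.
Since V_CE = 9.83 V > V_CE(sat) ≈ 0.2 V, the transistor is in the active region as assumed.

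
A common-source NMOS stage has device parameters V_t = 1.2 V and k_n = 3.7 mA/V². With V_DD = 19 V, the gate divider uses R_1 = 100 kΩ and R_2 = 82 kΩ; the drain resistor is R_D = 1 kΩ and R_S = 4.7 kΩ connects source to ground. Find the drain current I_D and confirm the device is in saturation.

I_D ≈ 1.4 mA

V_G = V_DD·R_2/(R_1+R_2) = 19×82/182 = 8.56 V.
Assume saturation: I_D = (k_n/2)(V_GS − V_t)² with V_GS = V_G − I_D·R_S = 8.56 − 4.7·I_D.
Substituting gives 40.9·I_D² − 129·I_D + 100 = 0, with roots I_D = 1.38 or 1.77 mA.
The root I_D = 1.77 mA gives V_GS = 0.221 V ≤ V_t, so take I_D = 1.38 mA.
Then V_GS = 2.06 V and V_DS = V_DD − I_D(R_D+R_S) = 19 − 1.38×5.7 = 11.1 V.
Saturation requires V_DS ≥ V_GS − V_t = 0.864 V; 11.1 ≥ 0.864 ✓.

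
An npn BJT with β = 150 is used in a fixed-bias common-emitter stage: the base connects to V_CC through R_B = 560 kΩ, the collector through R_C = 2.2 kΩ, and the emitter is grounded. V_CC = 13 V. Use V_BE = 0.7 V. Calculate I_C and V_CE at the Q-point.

I_C ≈ 3.3 mA, V_CE ≈ 5.8 V

Base loop: V_CC = I_B·R_B + V_BE, so I_B = (13 − 0.7)/560 kΩ = 0.022 mA.
In the active region I_C = β·I_B = 150 × 0.022 = 3.29 mA.
Collector loop: V_CE = V_CC − I_C·R_C = 13 − 3.29×2.2 = 5.75 V.
Since V_CE = 5.75 V > V_CE(sat) ≈ 0.2 V, the transistor is in the active region as assumed.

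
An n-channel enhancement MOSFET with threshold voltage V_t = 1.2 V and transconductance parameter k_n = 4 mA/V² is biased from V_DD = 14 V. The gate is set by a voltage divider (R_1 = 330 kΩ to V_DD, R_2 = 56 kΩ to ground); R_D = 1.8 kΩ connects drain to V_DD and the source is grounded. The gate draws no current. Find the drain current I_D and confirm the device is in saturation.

I_D ≈ 1.4 mA

V_G = V_DD·R_2/(R_1+R_2) = 14×56/386 = 2.03 V. With the source grounded, V_GS = V_G = 2.03 V.
Assume saturation: I_D = (k_n/2)(V_GS − V_t)² = (4/2)×(2.03 − 1.2)² = 2×0.831² = 1.38 mA.
V_DS = V_DD − I_D·R_D = 14 − 1.38×1.8 = 11.5 V.
Saturation requires V_DS ≥ V_GS − V_t = 0.831 V; 11.5 ≥ 0.831 ✓.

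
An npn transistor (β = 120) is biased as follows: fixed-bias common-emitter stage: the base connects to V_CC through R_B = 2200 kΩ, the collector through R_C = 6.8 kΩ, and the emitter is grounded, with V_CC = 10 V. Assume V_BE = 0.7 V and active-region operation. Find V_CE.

Base loop: V_CC = I_B·R_B + V_BE, so I_B = (10 − 0.7)/2200 kΩ = 0.00423 mA.
In the active region I_C = β·I_B = 120 × 0.00423 = 0.507 mA.
Collector loop: V_CE = V_CC − I_C·R_C = 10 − 0.507×6.8 = 6.55 V.
Since V_CE = 6.55 V > V_CE(sat) ≈ 0.2 V, the transistor is in the active region as assumed.

V_CE ≈ 6.6 V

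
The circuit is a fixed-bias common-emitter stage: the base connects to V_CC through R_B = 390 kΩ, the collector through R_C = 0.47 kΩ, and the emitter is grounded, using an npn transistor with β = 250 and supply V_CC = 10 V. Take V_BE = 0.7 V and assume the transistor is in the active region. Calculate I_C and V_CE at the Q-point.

I_C ≈ 6 mA, V_CE ≈ 7.2 V

Base loop: V_CC = I_B·R_B + V_BE, so I_B = (10 − 0.7)/390 kΩ = 0.0238 mA.
In the active region I_C = β·I_B = 250 × 0.0238 = 5.96 mA.
Collector loop: V_CE = V_CC − I_C·R_C = 10 − 5.96×0.47 = 7.2 V.
Since V_CE = 7.2 V > V_CE(sat) ≈ 0.2 V, the transistor is in the active region as assumed.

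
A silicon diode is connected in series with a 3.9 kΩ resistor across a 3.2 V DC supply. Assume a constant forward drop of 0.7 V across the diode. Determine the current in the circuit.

KVL around the loop: 3.2 = V_D + I·R = 0.7 + I × 3.9 kΩ.
So I = (3.2 − 0.7) / 3.9 kΩ = 2.5 / 3.9 = 0.641 mA.

I ≈ 0.64 mA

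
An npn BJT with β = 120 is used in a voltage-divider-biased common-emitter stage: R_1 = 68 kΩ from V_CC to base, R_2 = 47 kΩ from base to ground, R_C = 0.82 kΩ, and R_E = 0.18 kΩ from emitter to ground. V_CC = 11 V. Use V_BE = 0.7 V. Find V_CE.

Thevenize the base divider: V_Th = V_CC·R_2/(R_1+R_2) = 11×47/115 = 4.5 V, R_Th = R_1‖R_2 = 27.8 kΩ.
Base-emitter loop: V_Th = I_B·R_Th + V_BE + (β+1)I_B·R_E, so I_B = (4.5 − 0.7) / (27.8 + 121×0.18) = 0.0766 mA.
I_C = β·I_B = 120×0.0766 = 9.19 mA, and I_E = (β+1)I_B = 9.26 mA.
V_CE = V_CC − I_C·R_C − I_E·R_E = 11 − 9.19×0.82 − 9.26×0.18 = 1.8 V.
V_CE = 1.8 V > 0.2 V confirms active-region operation.

V_CE ≈ 1.8 V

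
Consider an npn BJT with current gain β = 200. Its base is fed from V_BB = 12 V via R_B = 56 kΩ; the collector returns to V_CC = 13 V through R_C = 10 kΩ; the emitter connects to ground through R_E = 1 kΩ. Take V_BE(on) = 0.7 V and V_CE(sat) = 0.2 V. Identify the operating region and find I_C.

saturation; I_C ≈ 1.1 mA

Assume active: I_B = (12 − 0.7)/(56 + 201×1) = 0.044 mA, I_C = β·I_B = 8.79 mA.
Then V_CE = 13 − 8.79×10 − 8.84×1 = -83.8 V < 0.2 V — the active assumption fails.
Re-solve with V_CE = 0.2 V. KCL at the emitter: V_E/R_E = (V_BB−0.7−V_E)/R_B + (V_CC−0.2−V_E)/R_C, giving V_E = 1.33 V.
I_C = (V_CC − 0.2 − V_E)/R_C = (12.8 − 1.33)/10 = 1.15 mA.
Check: I_B = (11.3 − 1.33)/56 = 0.178 mA, and β·I_B = 35.6 mA > I_C, confirming saturation.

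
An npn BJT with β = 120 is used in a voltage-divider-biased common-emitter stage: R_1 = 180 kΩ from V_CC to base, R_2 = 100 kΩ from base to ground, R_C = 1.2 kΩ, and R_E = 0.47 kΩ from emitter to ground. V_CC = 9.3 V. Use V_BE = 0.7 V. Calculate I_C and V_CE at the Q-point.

Thevenize the base divider: V_Th = V_CC·R_2/(R_1+R_2) = 9.3×100/280 = 3.32 V, R_Th = R_1‖R_2 = 64.3 kΩ.
Base-emitter loop: V_Th = I_B·R_Th + V_BE + (β+1)I_B·R_E, so I_B = (3.32 − 0.7) / (64.3 + 121×0.47) = 0.0216 mA.
I_C = β·I_B = 120×0.0216 = 2.6 mA, and I_E = (β+1)I_B = 2.62 mA.
V_CE = V_CC − I_C·R_C − I_E·R_E = 9.3 − 2.6×1.2 − 2.62×0.47 = 4.95 V.
V_CE = 4.95 V > 0.2 V confirms active-region operation.

I_C ≈ 2.6 mA, V_CE ≈ 5 V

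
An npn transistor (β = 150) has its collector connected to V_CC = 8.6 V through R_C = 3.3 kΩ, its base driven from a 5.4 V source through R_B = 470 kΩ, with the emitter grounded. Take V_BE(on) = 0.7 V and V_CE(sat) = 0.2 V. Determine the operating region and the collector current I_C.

Assume active. Base-emitter loop: I_B = (V_BB − V_BE)/R_B = (5.4 − 0.7)/470 = 0.01 mA.
I_C = β·I_B = 150×0.01 = 1.5 mA.
V_CE = V_CC − I_C·R_C = 8.6 − 1.5×3.3 = 3.65 V > V_CE(sat), so the active-region assumption holds.

active; I_C ≈ 1.5 mA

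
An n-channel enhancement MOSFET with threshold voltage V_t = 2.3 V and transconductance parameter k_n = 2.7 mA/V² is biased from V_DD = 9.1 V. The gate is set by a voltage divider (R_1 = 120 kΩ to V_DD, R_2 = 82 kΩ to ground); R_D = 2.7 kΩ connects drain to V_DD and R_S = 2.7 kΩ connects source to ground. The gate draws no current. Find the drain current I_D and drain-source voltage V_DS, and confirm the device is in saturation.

I_D ≈ 0.33 mA, V_DS ≈ 7.3 V

V_G = V_DD·R_2/(R_1+R_2) = 9.1×82/202 = 3.69 V.
Assume saturation: I_D = (k_n/2)(V_GS − V_t)² with V_GS = V_G − I_D·R_S = 3.69 − 2.7·I_D.
Substituting gives 9.84·I_D² − 11.2·I_D + 2.62 = 0, with roots I_D = 0.333 or 0.802 mA.
The root I_D = 0.802 mA gives V_GS = 1.53 V ≤ V_t, so take I_D = 0.333 mA.
Then V_GS = 2.8 V and V_DS = V_DD − I_D(R_D+R_S) = 9.1 − 0.333×5.4 = 7.3 V.
Saturation requires V_DS ≥ V_GS − V_t = 0.496 V; 7.3 ≥ 0.496 ✓.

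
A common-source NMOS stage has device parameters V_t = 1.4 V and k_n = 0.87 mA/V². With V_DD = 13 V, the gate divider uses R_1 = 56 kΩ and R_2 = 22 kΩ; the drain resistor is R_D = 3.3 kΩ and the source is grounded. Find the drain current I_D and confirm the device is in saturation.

V_G = V_DD·R_2/(R_1+R_2) = 13×22/78 = 3.67 V. With the source grounded, V_GS = V_G = 3.67 V.
Assume saturation: I_D = (k_n/2)(V_GS − V_t)² = (0.87/2)×(3.67 − 1.4)² = 0.435×2.27² = 2.23 mA.
V_DS = V_DD − I_D·R_D = 13 − 2.23×3.3 = 5.62 V.
Saturation requires V_DS ≥ V_GS − V_t = 2.27 V; 5.62 ≥ 2.27 ✓.

I_D ≈ 2.2 mA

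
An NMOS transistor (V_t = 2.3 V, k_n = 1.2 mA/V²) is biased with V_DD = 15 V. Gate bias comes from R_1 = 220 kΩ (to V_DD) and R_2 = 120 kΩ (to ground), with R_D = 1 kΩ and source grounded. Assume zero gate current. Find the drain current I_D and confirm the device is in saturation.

I_D ≈ 5.4 mA

V_G = V_DD·R_2/(R_1+R_2) = 15×120/340 = 5.29 V. With the source grounded, V_GS = V_G = 5.29 V.
Assume saturation: I_D = (k_n/2)(V_GS − V_t)² = (1.2/2)×(5.29 − 2.3)² = 0.6×2.99² = 5.38 mA.
V_DS = V_DD − I_D·R_D = 15 − 5.38×1 = 9.62 V.
Saturation requires V_DS ≥ V_GS − V_t = 2.99 V; 9.62 ≥ 2.99 ✓.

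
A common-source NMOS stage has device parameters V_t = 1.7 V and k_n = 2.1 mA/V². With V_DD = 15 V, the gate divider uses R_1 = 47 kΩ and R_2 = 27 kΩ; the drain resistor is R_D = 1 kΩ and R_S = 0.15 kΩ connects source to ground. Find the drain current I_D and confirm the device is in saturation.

V_G = V_DD·R_2/(R_1+R_2) = 15×27/74 = 5.47 V.
Assume saturation: I_D = (k_n/2)(V_GS − V_t)² with V_GS = V_G − I_D·R_S = 5.47 − 0.15·I_D.
Substituting gives 0.0236·I_D² − 2.19·I_D + 14.9 = 0, with roots I_D = 7.43 or 85.2 mA.
The root I_D = 85.2 mA gives V_GS = -7.31 V ≤ V_t, so take I_D = 7.43 mA.
Then V_GS = 4.36 V and V_DS = V_DD − I_D(R_D+R_S) = 15 − 7.43×1.15 = 6.46 V.
Saturation requires V_DS ≥ V_GS − V_t = 2.66 V; 6.46 ≥ 2.66 ✓.

I_D ≈ 7.4 mA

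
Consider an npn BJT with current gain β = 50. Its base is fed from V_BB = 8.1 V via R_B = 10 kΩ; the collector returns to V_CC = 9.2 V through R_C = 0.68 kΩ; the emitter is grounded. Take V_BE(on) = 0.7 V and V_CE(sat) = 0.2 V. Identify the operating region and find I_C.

Assume active: I_B = (8.1 − 0.7)/10 = 0.74 mA, giving I_C = β·I_B = 37 mA.
But then V_CE = 9.2 − 37×0.68 = -16 V < V_CE(sat) = 0.2 V — impossible in the active region.
So the transistor is saturated. With V_CE = 0.2 V, I_C = (V_CC − 0.2)/R_C = 9/0.68 = 13.2 mA.
Check: β·I_B = 37 mA > I_C = 13.2 mA, confirming saturation.

saturation; I_C ≈ 13 mA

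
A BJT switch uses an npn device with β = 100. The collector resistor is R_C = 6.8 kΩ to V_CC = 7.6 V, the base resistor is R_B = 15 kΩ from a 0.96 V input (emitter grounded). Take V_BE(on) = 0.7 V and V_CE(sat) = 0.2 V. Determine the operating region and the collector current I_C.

Assume active: I_B = (0.96 − 0.7)/15 = 0.0173 mA, giving I_C = β·I_B = 1.73 mA.
But then V_CE = 7.6 − 1.73×6.8 = -4.19 V < V_CE(sat) = 0.2 V — impossible in the active region.
So the transistor is saturated. With V_CE = 0.2 V, I_C = (V_CC − 0.2)/R_C = 7.4/6.8 = 1.09 mA.
Check: β·I_B = 1.73 mA > I_C = 1.09 mA, confirming saturation.

saturation; I_C ≈ 1.1 mA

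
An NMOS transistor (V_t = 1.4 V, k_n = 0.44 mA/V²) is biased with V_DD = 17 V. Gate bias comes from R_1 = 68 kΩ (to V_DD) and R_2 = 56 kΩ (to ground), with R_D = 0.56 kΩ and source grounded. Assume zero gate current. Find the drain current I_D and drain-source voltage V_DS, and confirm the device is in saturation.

I_D ≈ 8.7 mA, V_DS ≈ 12 V

V_G = V_DD·R_2/(R_1+R_2) = 17×56/124 = 7.68 V. With the source grounded, V_GS = V_G = 7.68 V.
Assume saturation: I_D = (k_n/2)(V_GS − V_t)² = (0.44/2)×(7.68 − 1.4)² = 0.22×6.28² = 8.67 mA.
V_DS = V_DD − I_D·R_D = 17 − 8.67×0.56 = 12.1 V.
Saturation requires V_DS ≥ V_GS − V_t = 6.28 V; 12.1 ≥ 6.28 ✓.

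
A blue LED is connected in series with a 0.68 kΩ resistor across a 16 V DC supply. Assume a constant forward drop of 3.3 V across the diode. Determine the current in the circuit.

I ≈ 19 mA

KVL around the loop: 16 = V_D + I·R = 3.3 + I × 0.68 kΩ.
So I = (16 − 3.3) / 0.68 kΩ = 12.7 / 0.68 = 18.7 mA.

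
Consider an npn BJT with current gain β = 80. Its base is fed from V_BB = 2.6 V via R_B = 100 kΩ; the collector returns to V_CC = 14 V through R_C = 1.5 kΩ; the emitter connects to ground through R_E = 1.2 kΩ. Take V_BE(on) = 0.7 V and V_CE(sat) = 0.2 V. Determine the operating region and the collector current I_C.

active; I_C ≈ 0.77 mA

Assume active. Base-emitter loop: I_B = (V_BB − V_BE)/(R_B + (β+1)R_E) = (2.6 − 0.7)/(100 + 81×1.2) = 0.00963 mA.
I_C = β·I_B = 80×0.00963 = 0.771 mA.
V_CE = V_CC − I_C·R_C − I_E·R_E = 14 − 0.771×1.5 − 0.78×1.2 = 11.9 V > V_CE(sat), so the active-region assumption holds.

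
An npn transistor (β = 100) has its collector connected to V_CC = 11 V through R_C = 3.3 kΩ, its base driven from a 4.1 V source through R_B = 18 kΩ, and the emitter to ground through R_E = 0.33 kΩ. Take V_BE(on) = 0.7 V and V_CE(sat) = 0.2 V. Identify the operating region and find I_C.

Assume active: I_B = (4.1 − 0.7)/(18 + 101×0.33) = 0.0662 mA, I_C = β·I_B = 6.62 mA.
Then V_CE = 11 − 6.62×3.3 − 6.69×0.33 = -13.1 V < 0.2 V — the active assumption fails.
Re-solve with V_CE = 0.2 V. KCL at the emitter: V_E/R_E = (V_BB−0.7−V_E)/R_B + (V_CC−0.2−V_E)/R_C, giving V_E = 1.02 V.
I_C = (V_CC − 0.2 − V_E)/R_C = (10.8 − 1.02)/3.3 = 2.96 mA.
Check: I_B = (3.4 − 1.02)/18 = 0.132 mA, and β·I_B = 13.2 mA > I_C, confirming saturation.

saturation; I_C ≈ 3 mA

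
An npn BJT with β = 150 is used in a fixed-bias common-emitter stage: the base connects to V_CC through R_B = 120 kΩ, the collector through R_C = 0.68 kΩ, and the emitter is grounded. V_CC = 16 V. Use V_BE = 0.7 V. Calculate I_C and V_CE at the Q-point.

I_C ≈ 19 mA, V_CE ≈ 3 V

Base loop: V_CC = I_B·R_B + V_BE, so I_B = (16 − 0.7)/120 kΩ = 0.128 mA.
In the active region I_C = β·I_B = 150 × 0.128 = 19.1 mA.
Collector loop: V_CE = V_CC − I_C·R_C = 16 − 19.1×0.68 = 2.99 V.
Since V_CE = 2.99 V > V_CE(sat) ≈ 0.2 V, the transistor is in the active region as assumed.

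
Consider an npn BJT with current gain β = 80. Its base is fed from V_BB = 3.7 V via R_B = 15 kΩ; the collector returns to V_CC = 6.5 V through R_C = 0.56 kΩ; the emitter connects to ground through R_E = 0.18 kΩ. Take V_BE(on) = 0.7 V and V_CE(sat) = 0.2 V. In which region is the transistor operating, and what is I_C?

active; I_C ≈ 8.1 mA

Assume active. Base-emitter loop: I_B = (V_BB − V_BE)/(R_B + (β+1)R_E) = (3.7 − 0.7)/(15 + 81×0.18) = 0.101 mA.
I_C = β·I_B = 80×0.101 = 8.11 mA.
V_CE = V_CC − I_C·R_C − I_E·R_E = 6.5 − 8.11×0.56 − 8.22×0.18 = 0.478 V > V_CE(sat), so the active-region assumption holds.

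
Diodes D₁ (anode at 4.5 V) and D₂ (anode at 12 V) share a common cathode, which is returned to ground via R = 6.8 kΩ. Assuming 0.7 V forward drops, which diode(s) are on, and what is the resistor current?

Assume both conduct. Then node N would need to be at both 4.5−0.7 = 3.8 V and 12−0.7 = 11.3 V, which is impossible.
Assume only D₂ conducts: V_N = 12 − 0.7 = 11.3 V, so I_R = 11.3/6.8 = 1.66 mA.
Check D₁: its anode-to-cathode voltage is 4.5 − 11.3 = -6.8 V < 0.7 V, so it is off. The assumption is consistent.

Only D₂ conducts; I_R ≈ 1.7 mA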